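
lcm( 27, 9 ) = 27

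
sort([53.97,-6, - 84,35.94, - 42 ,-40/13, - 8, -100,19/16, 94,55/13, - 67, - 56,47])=[-100, - 84, - 67, - 56, -42 , - 8, - 6, - 40/13, 19/16, 55/13,35.94, 47,  53.97,94] 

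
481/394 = 481/394 = 1.22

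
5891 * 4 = 23564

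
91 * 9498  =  864318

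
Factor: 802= 2^1 * 401^1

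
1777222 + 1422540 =3199762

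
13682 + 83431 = 97113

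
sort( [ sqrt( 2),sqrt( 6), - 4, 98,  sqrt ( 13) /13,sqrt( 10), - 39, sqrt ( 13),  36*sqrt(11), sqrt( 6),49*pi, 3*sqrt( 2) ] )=[ - 39, - 4,sqrt( 13 )/13,sqrt(2 ),sqrt( 6),sqrt( 6),sqrt( 10),sqrt( 13),3 *sqrt( 2),  98, 36*sqrt( 11), 49*pi ]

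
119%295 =119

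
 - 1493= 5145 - 6638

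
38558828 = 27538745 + 11020083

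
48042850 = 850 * 56521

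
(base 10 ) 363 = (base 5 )2423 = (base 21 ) h6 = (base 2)101101011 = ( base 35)AD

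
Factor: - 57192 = - 2^3*3^1*2383^1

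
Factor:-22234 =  - 2^1  *11117^1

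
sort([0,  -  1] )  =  [-1, 0] 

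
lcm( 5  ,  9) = 45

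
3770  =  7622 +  - 3852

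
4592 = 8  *574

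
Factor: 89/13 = 13^( - 1)*89^1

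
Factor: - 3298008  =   - 2^3*3^1 * 7^1*67^1 * 293^1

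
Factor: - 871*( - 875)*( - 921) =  - 701917125 = - 3^1*5^3 * 7^1*13^1*67^1*307^1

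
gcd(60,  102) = 6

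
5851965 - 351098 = 5500867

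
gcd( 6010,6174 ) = 2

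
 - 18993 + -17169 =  - 36162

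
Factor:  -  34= -2^1*17^1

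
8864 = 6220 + 2644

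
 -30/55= - 6/11=-0.55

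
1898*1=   1898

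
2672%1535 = 1137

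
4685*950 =4450750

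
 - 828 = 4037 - 4865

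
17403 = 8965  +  8438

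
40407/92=439 + 19/92 = 439.21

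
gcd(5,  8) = 1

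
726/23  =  31+13/23 = 31.57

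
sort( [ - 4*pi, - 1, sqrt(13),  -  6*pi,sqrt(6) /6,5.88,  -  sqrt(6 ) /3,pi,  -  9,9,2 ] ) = [ - 6* pi, - 4*pi,-9, - 1, - sqrt( 6 )/3, sqrt(6 ) /6, 2, pi, sqrt(13), 5.88, 9 ] 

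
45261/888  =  15087/296 = 50.97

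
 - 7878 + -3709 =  - 11587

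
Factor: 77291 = 77291^1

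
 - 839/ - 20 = 839/20 =41.95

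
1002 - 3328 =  - 2326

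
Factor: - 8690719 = - 1051^1*8269^1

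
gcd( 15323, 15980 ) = 1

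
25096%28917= 25096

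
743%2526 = 743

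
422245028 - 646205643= -223960615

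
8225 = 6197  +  2028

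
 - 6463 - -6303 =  - 160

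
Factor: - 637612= - 2^2*159403^1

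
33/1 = 33 = 33.00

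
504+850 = 1354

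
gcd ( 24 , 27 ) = 3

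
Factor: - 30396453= -3^1*107^1*94693^1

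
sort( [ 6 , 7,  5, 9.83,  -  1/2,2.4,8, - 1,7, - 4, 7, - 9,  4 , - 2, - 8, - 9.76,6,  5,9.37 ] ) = [ - 9.76, - 9, - 8 ,-4, - 2, - 1, - 1/2,2.4,  4, 5,5,6,6, 7, 7, 7,  8,  9.37 , 9.83 ] 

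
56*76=4256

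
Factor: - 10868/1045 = - 52/5=- 2^2*5^( - 1 )* 13^1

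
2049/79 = 2049/79 = 25.94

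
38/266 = 1/7 = 0.14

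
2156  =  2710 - 554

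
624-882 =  - 258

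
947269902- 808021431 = 139248471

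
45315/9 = 5035=5035.00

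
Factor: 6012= 2^2*3^2*167^1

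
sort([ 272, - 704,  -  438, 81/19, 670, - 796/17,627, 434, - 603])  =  [ - 704, -603,-438,  -  796/17,  81/19, 272,434,627, 670]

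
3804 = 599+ 3205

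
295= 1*295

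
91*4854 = 441714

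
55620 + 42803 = 98423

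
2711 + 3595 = 6306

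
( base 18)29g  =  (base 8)1472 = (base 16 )33a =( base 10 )826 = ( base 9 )1117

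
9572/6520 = 1 + 763/1630 = 1.47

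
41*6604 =270764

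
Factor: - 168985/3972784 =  - 2^ (  -  4)  *5^1*33797^1*248299^( - 1 ) 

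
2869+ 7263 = 10132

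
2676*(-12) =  -32112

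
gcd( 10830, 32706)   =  6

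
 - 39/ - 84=13/28 = 0.46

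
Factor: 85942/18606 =97/21 = 3^(  -  1 )*  7^( - 1)*97^1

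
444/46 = 9 + 15/23 = 9.65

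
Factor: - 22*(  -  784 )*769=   2^5*7^2*11^1*769^1  =  13263712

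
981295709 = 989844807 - 8549098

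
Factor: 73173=3^1* 24391^1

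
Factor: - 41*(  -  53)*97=210781 = 41^1*53^1*97^1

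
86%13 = 8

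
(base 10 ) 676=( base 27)p1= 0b1010100100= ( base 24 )144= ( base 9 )831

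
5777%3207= 2570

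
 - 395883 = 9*( - 43987)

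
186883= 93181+93702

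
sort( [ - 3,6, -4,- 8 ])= [ - 8, - 4, - 3, 6 ] 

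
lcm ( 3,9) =9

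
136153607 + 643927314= 780080921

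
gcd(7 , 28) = 7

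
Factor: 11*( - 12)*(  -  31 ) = 2^2* 3^1 *11^1*31^1= 4092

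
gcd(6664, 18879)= 7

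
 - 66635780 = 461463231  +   - 528099011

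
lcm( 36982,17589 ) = 1442298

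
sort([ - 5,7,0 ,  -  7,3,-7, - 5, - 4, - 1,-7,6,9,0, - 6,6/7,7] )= [-7,-7,-7, - 6, - 5, - 5, - 4,  -  1,0,0, 6/7,  3, 6,7,  7, 9]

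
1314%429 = 27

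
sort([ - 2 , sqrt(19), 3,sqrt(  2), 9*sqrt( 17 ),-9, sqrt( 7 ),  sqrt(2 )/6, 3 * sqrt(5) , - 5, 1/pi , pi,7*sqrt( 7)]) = [ - 9, - 5,- 2  ,  sqrt( 2) /6, 1/pi, sqrt(2 ), sqrt (7 ), 3 , pi, sqrt(19), 3*sqrt(5), 7 * sqrt(7),  9 * sqrt(17 )]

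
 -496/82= - 7+39/41  =  - 6.05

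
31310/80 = 3131/8 = 391.38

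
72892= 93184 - 20292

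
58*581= 33698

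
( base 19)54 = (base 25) 3o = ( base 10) 99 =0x63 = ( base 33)30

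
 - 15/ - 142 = 15/142 = 0.11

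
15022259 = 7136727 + 7885532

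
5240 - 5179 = 61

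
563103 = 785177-222074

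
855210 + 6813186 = 7668396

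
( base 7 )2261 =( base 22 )1FD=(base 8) 1473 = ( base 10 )827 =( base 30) RH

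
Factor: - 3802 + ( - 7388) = -11190 = - 2^1*3^1*5^1*373^1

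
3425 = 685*5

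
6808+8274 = 15082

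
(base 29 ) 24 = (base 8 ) 76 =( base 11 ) 57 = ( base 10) 62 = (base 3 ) 2022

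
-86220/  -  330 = 261 + 3/11 = 261.27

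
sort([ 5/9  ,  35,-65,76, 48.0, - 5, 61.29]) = [-65, - 5, 5/9,35,48.0,  61.29,  76]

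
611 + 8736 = 9347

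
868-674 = 194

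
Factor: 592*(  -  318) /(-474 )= 2^4 *37^1*53^1*79^(-1 )=31376/79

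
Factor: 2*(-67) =  -  2^1*67^1= - 134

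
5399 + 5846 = 11245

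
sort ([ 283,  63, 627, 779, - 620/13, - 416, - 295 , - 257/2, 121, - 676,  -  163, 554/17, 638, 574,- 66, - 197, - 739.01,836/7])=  [ - 739.01, - 676, - 416,-295, - 197, - 163, - 257/2  , - 66,-620/13, 554/17, 63, 836/7, 121, 283,  574, 627, 638, 779 ]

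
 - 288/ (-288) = 1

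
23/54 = 23/54 = 0.43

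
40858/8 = 20429/4 = 5107.25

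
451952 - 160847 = 291105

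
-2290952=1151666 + - 3442618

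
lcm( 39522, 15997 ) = 671874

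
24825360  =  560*44331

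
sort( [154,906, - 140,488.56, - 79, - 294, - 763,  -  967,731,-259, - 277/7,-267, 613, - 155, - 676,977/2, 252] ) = [ - 967 ,-763 , - 676, - 294 , - 267, - 259,  -  155, - 140, - 79, - 277/7,154 , 252,977/2,  488.56, 613,731,906 ] 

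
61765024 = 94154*656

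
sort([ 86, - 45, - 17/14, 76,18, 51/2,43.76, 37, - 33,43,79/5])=[ - 45, - 33, - 17/14,79/5 , 18,51/2, 37,  43, 43.76 , 76, 86 ] 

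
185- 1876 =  - 1691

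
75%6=3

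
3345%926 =567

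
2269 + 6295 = 8564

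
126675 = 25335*5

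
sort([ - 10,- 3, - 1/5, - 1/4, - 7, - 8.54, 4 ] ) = [  -  10, - 8.54, - 7, - 3, - 1/4, - 1/5, 4]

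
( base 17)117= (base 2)100111001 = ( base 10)313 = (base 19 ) G9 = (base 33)9g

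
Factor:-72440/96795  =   - 14488/19359 = -  2^3*3^( - 4) * 239^(-1)*1811^1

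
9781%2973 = 862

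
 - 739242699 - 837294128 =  - 1576536827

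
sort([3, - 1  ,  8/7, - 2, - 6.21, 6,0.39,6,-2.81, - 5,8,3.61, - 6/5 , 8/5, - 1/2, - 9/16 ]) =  [ - 6.21, - 5, - 2.81, - 2, - 6/5, - 1, - 9/16, - 1/2,0.39,8/7,8/5,3, 3.61, 6, 6,8] 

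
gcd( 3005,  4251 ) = 1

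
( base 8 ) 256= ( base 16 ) ae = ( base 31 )5j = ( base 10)174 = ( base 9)213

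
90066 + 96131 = 186197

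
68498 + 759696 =828194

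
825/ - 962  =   - 1 + 137/962= - 0.86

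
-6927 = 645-7572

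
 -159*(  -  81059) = 12888381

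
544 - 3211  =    -  2667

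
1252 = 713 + 539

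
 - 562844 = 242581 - 805425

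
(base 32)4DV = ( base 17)FC4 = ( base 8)10677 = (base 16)11BF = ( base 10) 4543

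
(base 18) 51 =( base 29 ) 34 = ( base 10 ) 91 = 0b1011011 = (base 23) 3m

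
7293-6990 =303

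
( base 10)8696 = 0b10000111111000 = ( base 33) 7WH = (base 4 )2013320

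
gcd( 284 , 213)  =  71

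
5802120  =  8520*681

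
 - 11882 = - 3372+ - 8510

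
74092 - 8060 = 66032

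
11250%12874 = 11250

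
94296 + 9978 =104274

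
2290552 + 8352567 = 10643119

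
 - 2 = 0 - 2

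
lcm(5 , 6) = 30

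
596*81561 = 48610356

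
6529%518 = 313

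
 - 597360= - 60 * 9956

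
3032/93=32 + 56/93 =32.60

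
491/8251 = 491/8251 = 0.06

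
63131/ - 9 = -7015 + 4/9 =- 7014.56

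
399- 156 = 243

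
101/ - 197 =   -  1 + 96/197 = - 0.51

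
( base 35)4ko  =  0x15f8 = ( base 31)5QD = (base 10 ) 5624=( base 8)12770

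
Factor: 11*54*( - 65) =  - 2^1*3^3*  5^1*11^1*13^1 = - 38610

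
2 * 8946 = 17892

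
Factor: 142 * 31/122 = 31^1*61^( - 1 )*71^1 = 2201/61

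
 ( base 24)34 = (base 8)114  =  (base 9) 84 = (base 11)6A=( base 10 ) 76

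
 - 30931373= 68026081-98957454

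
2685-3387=-702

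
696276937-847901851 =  - 151624914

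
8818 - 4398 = 4420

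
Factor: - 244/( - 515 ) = 2^2*5^( - 1 ) *61^1*103^(  -  1)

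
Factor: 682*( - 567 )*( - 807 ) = 312062058 = 2^1*3^5*7^1 * 11^1*31^1*269^1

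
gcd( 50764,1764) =196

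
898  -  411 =487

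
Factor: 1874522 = 2^1*13^1*17^1*4241^1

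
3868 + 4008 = 7876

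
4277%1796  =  685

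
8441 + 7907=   16348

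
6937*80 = 554960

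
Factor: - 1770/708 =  - 5/2 = -2^( - 1)*5^1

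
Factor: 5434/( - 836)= - 2^( -1)*13^1 = - 13/2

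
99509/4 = 99509/4 = 24877.25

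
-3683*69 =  - 254127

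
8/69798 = 4/34899 = 0.00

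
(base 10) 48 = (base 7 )66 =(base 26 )1M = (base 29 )1j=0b110000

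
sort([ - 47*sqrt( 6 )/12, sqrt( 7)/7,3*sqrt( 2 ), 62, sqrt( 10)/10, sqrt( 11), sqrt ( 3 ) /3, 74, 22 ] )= [ - 47*sqrt(6 ) /12, sqrt(10)/10 , sqrt( 7)/7,sqrt( 3 )/3,sqrt(11 ),3*sqrt(2 ), 22,62,74] 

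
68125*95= 6471875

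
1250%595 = 60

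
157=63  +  94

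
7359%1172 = 327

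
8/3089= 8/3089 = 0.00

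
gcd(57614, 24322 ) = 2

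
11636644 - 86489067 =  - 74852423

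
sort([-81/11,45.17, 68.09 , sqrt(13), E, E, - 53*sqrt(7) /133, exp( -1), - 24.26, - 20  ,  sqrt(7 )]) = [ - 24.26, - 20, - 81/11,-53*sqrt(7 )/133, exp( - 1 ),sqrt( 7), E,E, sqrt(13),  45.17, 68.09 ]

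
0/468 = 0 = 0.00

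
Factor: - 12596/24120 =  - 47/90= -  2^ ( - 1)*3^( - 2) *5^( - 1)*47^1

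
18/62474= 9/31237  =  0.00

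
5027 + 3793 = 8820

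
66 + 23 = 89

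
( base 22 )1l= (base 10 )43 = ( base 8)53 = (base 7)61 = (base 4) 223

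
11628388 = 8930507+2697881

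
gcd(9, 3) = 3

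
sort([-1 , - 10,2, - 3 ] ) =[-10, - 3, -1, 2] 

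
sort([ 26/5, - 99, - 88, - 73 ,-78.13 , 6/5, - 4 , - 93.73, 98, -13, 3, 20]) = [ - 99 ,-93.73, - 88, - 78.13, - 73, - 13, - 4, 6/5,3, 26/5,20, 98] 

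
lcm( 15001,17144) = 120008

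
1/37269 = 1/37269 = 0.00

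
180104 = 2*90052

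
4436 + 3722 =8158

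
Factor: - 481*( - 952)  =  2^3*7^1 * 13^1 * 17^1*37^1 = 457912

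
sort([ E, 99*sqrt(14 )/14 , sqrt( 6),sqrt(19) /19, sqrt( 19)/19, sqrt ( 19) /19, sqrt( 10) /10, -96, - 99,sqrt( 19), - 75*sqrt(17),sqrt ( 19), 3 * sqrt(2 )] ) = [ - 75*sqrt(17), - 99,-96,sqrt( 19)/19, sqrt(19) /19, sqrt( 19 ) /19,sqrt( 10)/10, sqrt ( 6 ),E,3 * sqrt(2), sqrt (19), sqrt(19), 99 * sqrt (14) /14 ] 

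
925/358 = 925/358= 2.58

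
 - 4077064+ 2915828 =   -  1161236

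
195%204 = 195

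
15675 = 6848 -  - 8827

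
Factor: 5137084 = 2^2 * 1284271^1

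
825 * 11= 9075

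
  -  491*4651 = -2283641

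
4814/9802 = 83/169 = 0.49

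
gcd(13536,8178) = 282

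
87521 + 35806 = 123327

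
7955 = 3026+4929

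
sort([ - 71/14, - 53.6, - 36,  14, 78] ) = [ - 53.6, - 36, - 71/14, 14,78]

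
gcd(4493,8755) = 1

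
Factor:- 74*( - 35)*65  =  168350 = 2^1*5^2*7^1*13^1*37^1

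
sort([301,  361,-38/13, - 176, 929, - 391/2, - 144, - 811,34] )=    [ - 811, - 391/2 , - 176, - 144, - 38/13, 34, 301  ,  361,929] 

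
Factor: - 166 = -2^1*83^1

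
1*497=497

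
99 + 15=114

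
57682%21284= 15114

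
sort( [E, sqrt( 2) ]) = [ sqrt (2 ) , E ]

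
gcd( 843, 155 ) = 1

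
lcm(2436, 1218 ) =2436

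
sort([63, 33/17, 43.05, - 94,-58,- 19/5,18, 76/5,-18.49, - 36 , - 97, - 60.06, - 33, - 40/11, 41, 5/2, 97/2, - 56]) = [ - 97, - 94,-60.06, - 58,- 56, - 36, - 33, - 18.49, - 19/5,- 40/11, 33/17,  5/2, 76/5, 18 , 41 , 43.05,  97/2, 63]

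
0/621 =0 = 0.00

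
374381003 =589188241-214807238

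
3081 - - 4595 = 7676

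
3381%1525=331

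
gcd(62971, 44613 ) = 1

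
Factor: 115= 5^1*23^1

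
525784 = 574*916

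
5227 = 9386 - 4159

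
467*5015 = 2342005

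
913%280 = 73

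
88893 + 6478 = 95371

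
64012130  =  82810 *773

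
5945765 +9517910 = 15463675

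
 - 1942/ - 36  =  53 + 17/18 = 53.94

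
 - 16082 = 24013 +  - 40095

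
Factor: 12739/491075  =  5^( - 2 )*13^( - 1)*1511^( -1 ) * 12739^1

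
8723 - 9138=-415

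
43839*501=21963339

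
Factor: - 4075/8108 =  - 2^(-2 )*5^2*163^1*2027^( - 1 )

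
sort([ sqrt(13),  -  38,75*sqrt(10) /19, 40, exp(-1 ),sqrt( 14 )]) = [- 38,exp( - 1),sqrt(13 ),sqrt( 14),75 * sqrt(10)/19,40]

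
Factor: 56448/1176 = 2^4*3^1 = 48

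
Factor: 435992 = 2^3 * 54499^1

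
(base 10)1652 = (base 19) 4ai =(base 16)674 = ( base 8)3164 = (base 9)2235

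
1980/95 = 396/19 = 20.84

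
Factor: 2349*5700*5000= 66946500000=2^5 *3^5*5^6 * 19^1*29^1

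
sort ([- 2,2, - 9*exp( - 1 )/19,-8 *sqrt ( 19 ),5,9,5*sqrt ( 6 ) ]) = [ - 8  *  sqrt(19 ),  -  2,  -  9*exp( - 1 )/19, 2, 5,9,  5*sqrt( 6 )]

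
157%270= 157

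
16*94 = 1504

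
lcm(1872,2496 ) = 7488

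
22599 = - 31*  ( - 729)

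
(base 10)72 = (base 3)2200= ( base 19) 3f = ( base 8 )110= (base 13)57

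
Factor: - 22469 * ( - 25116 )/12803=80618772/1829 = 2^2  *  3^1*13^1*23^1* 31^( - 1 ) * 59^( - 1)*22469^1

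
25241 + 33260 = 58501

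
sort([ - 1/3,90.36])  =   [ - 1/3,90.36]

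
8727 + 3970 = 12697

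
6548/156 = 41 + 38/39 = 41.97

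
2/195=2/195= 0.01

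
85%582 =85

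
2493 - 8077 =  - 5584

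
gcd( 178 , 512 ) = 2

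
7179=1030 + 6149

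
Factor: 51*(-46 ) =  -2^1 * 3^1 * 17^1*23^1 = - 2346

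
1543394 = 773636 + 769758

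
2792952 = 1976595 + 816357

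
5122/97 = 5122/97 = 52.80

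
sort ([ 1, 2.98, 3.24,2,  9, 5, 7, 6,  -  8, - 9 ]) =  [-9, - 8 , 1,  2 , 2.98, 3.24, 5, 6,7, 9 ]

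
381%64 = 61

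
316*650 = 205400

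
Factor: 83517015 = 3^1 * 5^1 * 5567801^1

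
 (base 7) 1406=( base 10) 545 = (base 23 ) 10G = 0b1000100001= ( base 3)202012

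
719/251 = 719/251 = 2.86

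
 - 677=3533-4210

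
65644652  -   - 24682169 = 90326821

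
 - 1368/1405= - 1368/1405 = - 0.97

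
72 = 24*3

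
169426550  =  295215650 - 125789100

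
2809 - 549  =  2260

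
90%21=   6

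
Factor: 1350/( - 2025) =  - 2^1*3^ ( - 1) = - 2/3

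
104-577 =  - 473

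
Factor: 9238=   2^1*31^1*149^1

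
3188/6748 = 797/1687=   0.47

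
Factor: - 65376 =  - 2^5 * 3^2*227^1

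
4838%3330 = 1508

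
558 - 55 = 503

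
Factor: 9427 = 11^1*857^1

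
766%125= 16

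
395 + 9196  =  9591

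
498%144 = 66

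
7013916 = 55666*126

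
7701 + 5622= 13323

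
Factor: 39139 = 39139^1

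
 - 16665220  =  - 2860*5827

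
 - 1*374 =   -  374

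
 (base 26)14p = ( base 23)1C0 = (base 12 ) 571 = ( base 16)325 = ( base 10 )805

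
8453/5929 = 1 + 2524/5929 = 1.43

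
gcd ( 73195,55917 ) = 1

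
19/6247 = 19/6247 = 0.00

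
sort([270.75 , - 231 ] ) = [ - 231, 270.75]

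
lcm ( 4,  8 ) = 8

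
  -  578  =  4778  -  5356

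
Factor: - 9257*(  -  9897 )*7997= 732657382413  =  3^1*11^1*727^1 * 3299^1*9257^1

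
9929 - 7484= 2445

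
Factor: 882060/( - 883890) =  - 2^1*3^(  -  1)*7^( - 1) * 23^(-1)*241^1 = - 482/483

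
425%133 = 26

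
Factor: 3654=2^1*3^2*7^1*29^1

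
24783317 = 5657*4381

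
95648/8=11956=   11956.00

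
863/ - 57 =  - 16 + 49/57 = -15.14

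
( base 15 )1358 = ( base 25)6F8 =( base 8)10045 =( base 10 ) 4133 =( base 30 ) 4hn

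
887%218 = 15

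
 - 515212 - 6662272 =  - 7177484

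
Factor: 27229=73^1*373^1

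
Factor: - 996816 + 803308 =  - 2^2*7^1  *6911^1 = - 193508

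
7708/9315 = 7708/9315= 0.83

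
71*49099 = 3486029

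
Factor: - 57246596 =-2^2 * 11^1 * 157^1 * 8287^1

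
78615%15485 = 1190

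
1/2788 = 1/2788 = 0.00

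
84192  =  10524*8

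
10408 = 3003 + 7405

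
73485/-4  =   - 73485/4 =- 18371.25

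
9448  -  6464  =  2984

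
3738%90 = 48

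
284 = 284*1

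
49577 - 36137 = 13440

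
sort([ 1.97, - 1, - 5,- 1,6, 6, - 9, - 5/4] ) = [ - 9,  -  5, - 5/4, - 1, - 1, 1.97, 6,  6 ]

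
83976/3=27992 =27992.00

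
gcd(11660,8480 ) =1060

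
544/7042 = 272/3521=0.08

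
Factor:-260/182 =-2^1*5^1*7^( - 1) = - 10/7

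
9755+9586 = 19341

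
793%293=207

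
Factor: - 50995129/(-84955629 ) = 3^( - 1) * 11^( - 1)*23^( - 1)*173^( - 1)*647^(-1)*50995129^1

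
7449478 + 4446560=11896038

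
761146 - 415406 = 345740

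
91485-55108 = 36377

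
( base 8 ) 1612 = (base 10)906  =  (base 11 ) 754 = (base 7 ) 2433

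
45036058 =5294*8507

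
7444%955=759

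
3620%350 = 120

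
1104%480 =144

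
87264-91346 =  - 4082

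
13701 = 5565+8136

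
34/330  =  17/165 = 0.10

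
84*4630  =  388920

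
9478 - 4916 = 4562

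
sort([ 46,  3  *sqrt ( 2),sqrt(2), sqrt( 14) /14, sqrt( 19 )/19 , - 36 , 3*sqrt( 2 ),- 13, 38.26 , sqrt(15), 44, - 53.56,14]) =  [-53.56, - 36 , - 13, sqrt( 19 ) /19,sqrt( 14 ) /14, sqrt( 2 ), sqrt( 15 ) , 3*sqrt( 2), 3 * sqrt (2 ), 14, 38.26, 44 , 46 ] 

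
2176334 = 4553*478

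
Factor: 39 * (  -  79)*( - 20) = 2^2*3^1 * 5^1*13^1 * 79^1  =  61620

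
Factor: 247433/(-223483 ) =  - 13^( - 1)*17191^( - 1)*247433^1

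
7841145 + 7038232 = 14879377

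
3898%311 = 166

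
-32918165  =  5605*( - 5873 )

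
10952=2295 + 8657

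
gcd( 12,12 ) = 12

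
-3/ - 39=1/13=0.08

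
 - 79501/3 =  - 26501 + 2/3= - 26500.33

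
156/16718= 6/643= 0.01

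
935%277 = 104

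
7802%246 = 176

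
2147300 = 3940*545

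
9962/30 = 4981/15= 332.07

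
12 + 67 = 79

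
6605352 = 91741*72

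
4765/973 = 4 + 873/973 = 4.90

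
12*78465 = 941580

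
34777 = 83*419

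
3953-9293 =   -  5340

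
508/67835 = 508/67835 =0.01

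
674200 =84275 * 8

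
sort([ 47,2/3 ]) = [ 2/3,47]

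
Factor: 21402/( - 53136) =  - 29/72=-  2^ ( - 3) * 3^( - 2)*29^1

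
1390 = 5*278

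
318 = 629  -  311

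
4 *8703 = 34812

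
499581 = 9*55509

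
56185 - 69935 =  - 13750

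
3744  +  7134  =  10878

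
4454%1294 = 572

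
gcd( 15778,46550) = 98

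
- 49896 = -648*77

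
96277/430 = 2239/10= 223.90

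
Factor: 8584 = 2^3*29^1*37^1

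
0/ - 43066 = 0/1  =  - 0.00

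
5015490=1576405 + 3439085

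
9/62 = 9/62 = 0.15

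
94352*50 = 4717600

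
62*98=6076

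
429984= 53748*8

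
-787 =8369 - 9156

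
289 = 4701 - 4412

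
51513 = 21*2453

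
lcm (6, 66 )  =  66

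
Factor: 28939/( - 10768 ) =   -  2^ ( - 4)*43^1 = - 43/16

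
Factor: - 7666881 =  - 3^1*17^2 * 37^1 * 239^1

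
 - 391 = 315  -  706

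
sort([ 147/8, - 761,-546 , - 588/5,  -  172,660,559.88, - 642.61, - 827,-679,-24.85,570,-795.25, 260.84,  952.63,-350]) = [ - 827, - 795.25, - 761,  -  679, - 642.61, - 546 , -350,-172,-588/5,  -  24.85 , 147/8,260.84,559.88,570,660,952.63]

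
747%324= 99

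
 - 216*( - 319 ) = 68904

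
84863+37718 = 122581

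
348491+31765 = 380256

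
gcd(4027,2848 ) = 1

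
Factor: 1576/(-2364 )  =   - 2^1*3^(  -  1)=- 2/3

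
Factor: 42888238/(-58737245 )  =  -2^1 * 5^(-1)  *7^(-1)*23^1 * 932353^1*1678207^( - 1) 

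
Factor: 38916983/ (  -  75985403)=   -  7^1*13^ ( - 1)*397^(  -  1 ) * 14723^( - 1 )*5559569^1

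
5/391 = 5/391 = 0.01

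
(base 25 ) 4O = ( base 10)124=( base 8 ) 174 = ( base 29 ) 48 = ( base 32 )3S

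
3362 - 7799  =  -4437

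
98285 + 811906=910191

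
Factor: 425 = 5^2 * 17^1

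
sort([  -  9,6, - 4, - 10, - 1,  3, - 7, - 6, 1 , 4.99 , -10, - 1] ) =[- 10 , - 10, - 9, - 7, - 6, - 4, - 1, -1,1,3, 4.99 , 6 ]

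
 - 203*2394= - 485982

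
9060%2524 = 1488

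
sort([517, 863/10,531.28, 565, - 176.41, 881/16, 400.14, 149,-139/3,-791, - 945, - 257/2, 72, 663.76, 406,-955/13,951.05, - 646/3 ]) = [ - 945, - 791,  -  646/3, - 176.41, - 257/2, - 955/13, - 139/3, 881/16,72, 863/10, 149,400.14 , 406, 517, 531.28, 565, 663.76, 951.05 ]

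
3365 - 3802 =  - 437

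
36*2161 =77796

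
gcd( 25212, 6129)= 3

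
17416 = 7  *2488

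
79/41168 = 79/41168 = 0.00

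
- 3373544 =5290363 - 8663907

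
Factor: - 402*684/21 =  - 2^3 * 3^2*7^ (-1) *19^1*67^1 = - 91656/7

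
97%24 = 1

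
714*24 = 17136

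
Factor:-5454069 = -3^1*1818023^1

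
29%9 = 2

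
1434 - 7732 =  - 6298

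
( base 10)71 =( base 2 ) 1000111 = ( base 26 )2J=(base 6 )155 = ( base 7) 131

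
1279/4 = 319 + 3/4 = 319.75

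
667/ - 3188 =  - 667/3188 = - 0.21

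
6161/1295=4 + 981/1295 =4.76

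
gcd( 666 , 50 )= 2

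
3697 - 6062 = -2365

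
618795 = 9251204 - 8632409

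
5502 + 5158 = 10660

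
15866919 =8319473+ 7547446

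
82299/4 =82299/4  =  20574.75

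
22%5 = 2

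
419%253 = 166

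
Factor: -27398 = -2^1*7^1*19^1*103^1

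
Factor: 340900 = 2^2*5^2 * 7^1*487^1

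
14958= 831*18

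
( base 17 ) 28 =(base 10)42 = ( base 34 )18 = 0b101010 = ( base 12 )36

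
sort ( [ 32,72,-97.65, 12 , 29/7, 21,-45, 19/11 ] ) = [ - 97.65, - 45,19/11, 29/7, 12, 21,32,72 ] 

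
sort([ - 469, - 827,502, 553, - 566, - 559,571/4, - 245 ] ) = [ - 827, - 566 ,-559, - 469, - 245,571/4,502,553]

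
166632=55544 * 3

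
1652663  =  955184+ 697479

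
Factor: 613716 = 2^2*3^1*199^1*257^1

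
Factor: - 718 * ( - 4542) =3261156 = 2^2 *3^1*359^1 * 757^1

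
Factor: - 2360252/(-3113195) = 2^2*5^( - 1) * 29^1 * 20347^1*622639^ ( - 1)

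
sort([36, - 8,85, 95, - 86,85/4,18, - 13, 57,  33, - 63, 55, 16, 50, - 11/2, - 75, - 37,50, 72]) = [ - 86, - 75, - 63, - 37, - 13,-8, - 11/2, 16, 18,85/4, 33,36,50, 50 , 55, 57,72,85, 95 ]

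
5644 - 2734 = 2910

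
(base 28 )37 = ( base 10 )91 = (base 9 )111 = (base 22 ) 43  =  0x5b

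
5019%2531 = 2488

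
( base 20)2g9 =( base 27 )1em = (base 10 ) 1129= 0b10001101001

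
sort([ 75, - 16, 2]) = [ - 16, 2,75]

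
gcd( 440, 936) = 8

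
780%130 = 0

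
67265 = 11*6115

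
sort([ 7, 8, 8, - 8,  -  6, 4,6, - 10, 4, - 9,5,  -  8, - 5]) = [-10,  -  9, - 8, - 8, - 6, -5,4, 4,5,6, 7,8 , 8 ] 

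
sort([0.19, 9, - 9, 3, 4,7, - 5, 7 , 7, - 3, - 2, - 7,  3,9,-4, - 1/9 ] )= [ - 9, - 7, -5, - 4, -3, - 2, - 1/9,0.19, 3,  3,4, 7, 7,7,  9, 9]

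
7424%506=340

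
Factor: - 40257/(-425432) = 81/856 = 2^( - 3) * 3^4* 107^( - 1)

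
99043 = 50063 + 48980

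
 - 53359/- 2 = 53359/2  =  26679.50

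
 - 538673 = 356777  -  895450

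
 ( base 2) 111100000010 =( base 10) 3842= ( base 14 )1586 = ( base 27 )578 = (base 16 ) F02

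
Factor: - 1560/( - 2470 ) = 12/19 = 2^2*3^1*19^(-1) 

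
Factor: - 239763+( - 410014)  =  -649777 =- 649777^1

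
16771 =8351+8420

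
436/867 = 436/867 = 0.50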